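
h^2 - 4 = (h - 2)*(h + 2)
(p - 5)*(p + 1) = p^2 - 4*p - 5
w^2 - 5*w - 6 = (w - 6)*(w + 1)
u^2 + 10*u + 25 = (u + 5)^2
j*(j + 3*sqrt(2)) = j^2 + 3*sqrt(2)*j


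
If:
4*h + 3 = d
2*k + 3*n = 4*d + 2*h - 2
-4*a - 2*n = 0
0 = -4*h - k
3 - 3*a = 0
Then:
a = 1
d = 7/13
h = -8/13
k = 32/13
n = -2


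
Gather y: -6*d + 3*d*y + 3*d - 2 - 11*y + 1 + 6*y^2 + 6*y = -3*d + 6*y^2 + y*(3*d - 5) - 1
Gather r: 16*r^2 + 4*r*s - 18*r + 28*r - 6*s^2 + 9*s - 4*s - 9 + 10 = 16*r^2 + r*(4*s + 10) - 6*s^2 + 5*s + 1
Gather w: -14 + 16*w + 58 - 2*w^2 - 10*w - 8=-2*w^2 + 6*w + 36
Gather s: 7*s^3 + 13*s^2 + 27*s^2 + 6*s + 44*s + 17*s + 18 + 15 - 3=7*s^3 + 40*s^2 + 67*s + 30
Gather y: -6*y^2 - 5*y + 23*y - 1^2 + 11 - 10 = -6*y^2 + 18*y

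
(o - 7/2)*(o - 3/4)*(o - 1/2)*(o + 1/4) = o^4 - 9*o^3/2 + 57*o^2/16 - o/8 - 21/64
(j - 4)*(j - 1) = j^2 - 5*j + 4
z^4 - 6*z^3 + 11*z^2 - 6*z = z*(z - 3)*(z - 2)*(z - 1)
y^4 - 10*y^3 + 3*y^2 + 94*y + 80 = (y - 8)*(y - 5)*(y + 1)*(y + 2)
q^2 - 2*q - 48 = (q - 8)*(q + 6)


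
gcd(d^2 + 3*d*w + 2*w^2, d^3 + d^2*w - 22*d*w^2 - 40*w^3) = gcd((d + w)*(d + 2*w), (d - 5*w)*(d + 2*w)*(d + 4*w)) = d + 2*w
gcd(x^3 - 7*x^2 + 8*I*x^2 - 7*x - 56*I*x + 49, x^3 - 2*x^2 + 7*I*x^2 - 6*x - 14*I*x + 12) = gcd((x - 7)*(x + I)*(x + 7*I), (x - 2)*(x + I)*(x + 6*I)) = x + I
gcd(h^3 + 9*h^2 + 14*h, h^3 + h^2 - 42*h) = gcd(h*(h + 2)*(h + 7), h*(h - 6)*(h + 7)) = h^2 + 7*h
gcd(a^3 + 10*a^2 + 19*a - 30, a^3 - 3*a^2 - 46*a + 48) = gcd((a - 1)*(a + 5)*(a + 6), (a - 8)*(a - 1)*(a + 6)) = a^2 + 5*a - 6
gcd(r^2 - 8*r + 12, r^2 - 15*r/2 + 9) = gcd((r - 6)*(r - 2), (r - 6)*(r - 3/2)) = r - 6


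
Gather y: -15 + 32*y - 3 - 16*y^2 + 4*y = -16*y^2 + 36*y - 18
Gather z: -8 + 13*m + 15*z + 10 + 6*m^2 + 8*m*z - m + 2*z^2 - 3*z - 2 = 6*m^2 + 12*m + 2*z^2 + z*(8*m + 12)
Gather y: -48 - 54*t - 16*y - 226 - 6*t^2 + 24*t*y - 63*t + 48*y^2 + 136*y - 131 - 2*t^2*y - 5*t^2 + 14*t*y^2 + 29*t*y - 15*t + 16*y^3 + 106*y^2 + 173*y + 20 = -11*t^2 - 132*t + 16*y^3 + y^2*(14*t + 154) + y*(-2*t^2 + 53*t + 293) - 385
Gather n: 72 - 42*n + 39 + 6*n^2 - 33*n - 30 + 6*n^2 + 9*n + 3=12*n^2 - 66*n + 84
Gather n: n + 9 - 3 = n + 6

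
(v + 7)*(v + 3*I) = v^2 + 7*v + 3*I*v + 21*I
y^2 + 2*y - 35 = (y - 5)*(y + 7)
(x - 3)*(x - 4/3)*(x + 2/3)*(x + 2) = x^4 - 5*x^3/3 - 56*x^2/9 + 44*x/9 + 16/3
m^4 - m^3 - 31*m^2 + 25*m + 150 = (m - 5)*(m - 3)*(m + 2)*(m + 5)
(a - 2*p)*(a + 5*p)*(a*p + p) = a^3*p + 3*a^2*p^2 + a^2*p - 10*a*p^3 + 3*a*p^2 - 10*p^3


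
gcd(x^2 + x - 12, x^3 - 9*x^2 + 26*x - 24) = x - 3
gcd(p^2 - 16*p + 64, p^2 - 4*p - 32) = p - 8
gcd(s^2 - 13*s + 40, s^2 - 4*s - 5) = s - 5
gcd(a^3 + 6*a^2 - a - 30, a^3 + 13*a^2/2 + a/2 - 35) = a^2 + 3*a - 10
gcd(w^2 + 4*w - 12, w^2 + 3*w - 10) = w - 2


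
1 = 1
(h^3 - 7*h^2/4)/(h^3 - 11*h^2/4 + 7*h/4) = h/(h - 1)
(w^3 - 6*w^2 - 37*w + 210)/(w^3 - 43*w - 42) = (w - 5)/(w + 1)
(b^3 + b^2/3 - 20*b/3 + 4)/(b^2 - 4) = (b^2 + 7*b/3 - 2)/(b + 2)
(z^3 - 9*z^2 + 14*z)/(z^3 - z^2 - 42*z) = (z - 2)/(z + 6)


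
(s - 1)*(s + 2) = s^2 + s - 2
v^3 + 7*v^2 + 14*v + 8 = (v + 1)*(v + 2)*(v + 4)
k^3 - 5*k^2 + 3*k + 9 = (k - 3)^2*(k + 1)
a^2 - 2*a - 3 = (a - 3)*(a + 1)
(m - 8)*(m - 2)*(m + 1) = m^3 - 9*m^2 + 6*m + 16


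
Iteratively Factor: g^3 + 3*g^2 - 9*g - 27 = (g + 3)*(g^2 - 9) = (g - 3)*(g + 3)*(g + 3)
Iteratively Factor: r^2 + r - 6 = (r - 2)*(r + 3)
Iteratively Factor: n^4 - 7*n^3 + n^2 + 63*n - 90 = (n - 3)*(n^3 - 4*n^2 - 11*n + 30) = (n - 3)*(n + 3)*(n^2 - 7*n + 10) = (n - 3)*(n - 2)*(n + 3)*(n - 5)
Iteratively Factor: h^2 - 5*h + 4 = (h - 4)*(h - 1)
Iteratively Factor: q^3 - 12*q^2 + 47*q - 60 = (q - 3)*(q^2 - 9*q + 20) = (q - 4)*(q - 3)*(q - 5)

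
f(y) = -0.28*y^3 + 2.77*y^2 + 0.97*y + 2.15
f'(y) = -0.84*y^2 + 5.54*y + 0.97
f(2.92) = 21.63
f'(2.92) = 9.98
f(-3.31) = 39.44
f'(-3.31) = -26.57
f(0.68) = 4.00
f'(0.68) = 4.35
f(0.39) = 2.93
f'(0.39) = 3.00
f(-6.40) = 182.80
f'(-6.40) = -68.89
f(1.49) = 8.82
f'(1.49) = 7.36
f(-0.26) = 2.09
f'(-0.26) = -0.53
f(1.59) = 9.57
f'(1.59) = 7.65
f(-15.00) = 1555.85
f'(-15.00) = -271.13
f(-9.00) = 421.91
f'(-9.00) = -116.93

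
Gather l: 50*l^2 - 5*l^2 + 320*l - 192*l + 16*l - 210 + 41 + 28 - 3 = 45*l^2 + 144*l - 144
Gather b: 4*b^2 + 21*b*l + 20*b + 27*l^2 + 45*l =4*b^2 + b*(21*l + 20) + 27*l^2 + 45*l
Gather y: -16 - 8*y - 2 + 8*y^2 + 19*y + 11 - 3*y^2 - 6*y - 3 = 5*y^2 + 5*y - 10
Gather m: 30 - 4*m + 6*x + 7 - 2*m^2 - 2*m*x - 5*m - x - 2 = -2*m^2 + m*(-2*x - 9) + 5*x + 35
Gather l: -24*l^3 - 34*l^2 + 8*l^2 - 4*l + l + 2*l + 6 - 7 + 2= -24*l^3 - 26*l^2 - l + 1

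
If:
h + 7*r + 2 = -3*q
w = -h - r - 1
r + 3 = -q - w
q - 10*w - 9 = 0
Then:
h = -33/37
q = -107/37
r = 40/37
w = -44/37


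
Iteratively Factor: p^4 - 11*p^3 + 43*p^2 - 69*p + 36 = (p - 4)*(p^3 - 7*p^2 + 15*p - 9) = (p - 4)*(p - 3)*(p^2 - 4*p + 3) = (p - 4)*(p - 3)^2*(p - 1)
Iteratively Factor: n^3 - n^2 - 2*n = (n)*(n^2 - n - 2) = n*(n - 2)*(n + 1)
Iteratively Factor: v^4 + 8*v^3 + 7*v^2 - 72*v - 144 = (v + 4)*(v^3 + 4*v^2 - 9*v - 36) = (v - 3)*(v + 4)*(v^2 + 7*v + 12) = (v - 3)*(v + 4)^2*(v + 3)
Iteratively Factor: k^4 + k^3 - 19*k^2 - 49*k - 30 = (k + 1)*(k^3 - 19*k - 30) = (k + 1)*(k + 2)*(k^2 - 2*k - 15) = (k - 5)*(k + 1)*(k + 2)*(k + 3)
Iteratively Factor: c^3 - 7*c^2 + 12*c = (c - 3)*(c^2 - 4*c) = c*(c - 3)*(c - 4)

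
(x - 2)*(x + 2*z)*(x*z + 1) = x^3*z + 2*x^2*z^2 - 2*x^2*z + x^2 - 4*x*z^2 + 2*x*z - 2*x - 4*z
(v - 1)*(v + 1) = v^2 - 1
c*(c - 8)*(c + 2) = c^3 - 6*c^2 - 16*c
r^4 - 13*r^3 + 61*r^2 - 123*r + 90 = (r - 5)*(r - 3)^2*(r - 2)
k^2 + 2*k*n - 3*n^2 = (k - n)*(k + 3*n)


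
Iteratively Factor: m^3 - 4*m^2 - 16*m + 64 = (m + 4)*(m^2 - 8*m + 16) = (m - 4)*(m + 4)*(m - 4)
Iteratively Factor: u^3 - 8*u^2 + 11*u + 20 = (u - 5)*(u^2 - 3*u - 4) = (u - 5)*(u - 4)*(u + 1)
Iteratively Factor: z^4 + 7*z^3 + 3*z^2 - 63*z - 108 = (z + 3)*(z^3 + 4*z^2 - 9*z - 36) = (z + 3)*(z + 4)*(z^2 - 9) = (z - 3)*(z + 3)*(z + 4)*(z + 3)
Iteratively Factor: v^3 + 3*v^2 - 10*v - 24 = (v + 2)*(v^2 + v - 12) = (v + 2)*(v + 4)*(v - 3)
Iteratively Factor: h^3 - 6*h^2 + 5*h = (h - 5)*(h^2 - h) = (h - 5)*(h - 1)*(h)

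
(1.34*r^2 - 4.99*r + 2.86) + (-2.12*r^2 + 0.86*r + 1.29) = -0.78*r^2 - 4.13*r + 4.15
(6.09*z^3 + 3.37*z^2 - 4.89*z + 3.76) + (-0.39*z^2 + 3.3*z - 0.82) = 6.09*z^3 + 2.98*z^2 - 1.59*z + 2.94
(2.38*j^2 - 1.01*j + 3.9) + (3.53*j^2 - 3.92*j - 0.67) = 5.91*j^2 - 4.93*j + 3.23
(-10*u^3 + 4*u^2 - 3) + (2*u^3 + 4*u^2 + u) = -8*u^3 + 8*u^2 + u - 3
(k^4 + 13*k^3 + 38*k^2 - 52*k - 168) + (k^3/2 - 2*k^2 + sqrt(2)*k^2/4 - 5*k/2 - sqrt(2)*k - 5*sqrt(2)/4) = k^4 + 27*k^3/2 + sqrt(2)*k^2/4 + 36*k^2 - 109*k/2 - sqrt(2)*k - 168 - 5*sqrt(2)/4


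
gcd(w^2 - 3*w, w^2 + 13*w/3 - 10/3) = 1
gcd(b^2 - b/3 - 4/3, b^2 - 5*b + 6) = 1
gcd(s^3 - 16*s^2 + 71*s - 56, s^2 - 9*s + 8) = s^2 - 9*s + 8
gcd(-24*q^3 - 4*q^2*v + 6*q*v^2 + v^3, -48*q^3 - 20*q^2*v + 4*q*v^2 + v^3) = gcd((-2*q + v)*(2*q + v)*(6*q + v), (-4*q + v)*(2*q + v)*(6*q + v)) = 12*q^2 + 8*q*v + v^2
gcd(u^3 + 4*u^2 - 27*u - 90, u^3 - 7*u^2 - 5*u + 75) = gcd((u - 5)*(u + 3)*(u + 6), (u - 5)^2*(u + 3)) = u^2 - 2*u - 15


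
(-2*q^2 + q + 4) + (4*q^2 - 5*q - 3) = 2*q^2 - 4*q + 1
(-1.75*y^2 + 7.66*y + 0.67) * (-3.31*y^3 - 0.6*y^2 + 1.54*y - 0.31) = 5.7925*y^5 - 24.3046*y^4 - 9.5087*y^3 + 11.9369*y^2 - 1.3428*y - 0.2077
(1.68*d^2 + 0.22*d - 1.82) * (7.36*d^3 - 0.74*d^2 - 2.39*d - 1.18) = 12.3648*d^5 + 0.376*d^4 - 17.5732*d^3 - 1.1614*d^2 + 4.0902*d + 2.1476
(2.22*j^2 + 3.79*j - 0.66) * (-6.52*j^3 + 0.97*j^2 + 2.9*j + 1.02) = -14.4744*j^5 - 22.5574*j^4 + 14.4175*j^3 + 12.6152*j^2 + 1.9518*j - 0.6732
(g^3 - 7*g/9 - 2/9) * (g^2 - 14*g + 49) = g^5 - 14*g^4 + 434*g^3/9 + 32*g^2/3 - 35*g - 98/9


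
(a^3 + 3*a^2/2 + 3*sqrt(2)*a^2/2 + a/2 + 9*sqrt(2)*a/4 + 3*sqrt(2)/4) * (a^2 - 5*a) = a^5 - 7*a^4/2 + 3*sqrt(2)*a^4/2 - 21*sqrt(2)*a^3/4 - 7*a^3 - 21*sqrt(2)*a^2/2 - 5*a^2/2 - 15*sqrt(2)*a/4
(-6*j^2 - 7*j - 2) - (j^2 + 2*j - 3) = -7*j^2 - 9*j + 1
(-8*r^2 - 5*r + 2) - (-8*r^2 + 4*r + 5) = -9*r - 3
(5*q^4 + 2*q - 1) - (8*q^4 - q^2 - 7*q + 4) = -3*q^4 + q^2 + 9*q - 5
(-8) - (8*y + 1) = -8*y - 9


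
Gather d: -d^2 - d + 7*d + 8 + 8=-d^2 + 6*d + 16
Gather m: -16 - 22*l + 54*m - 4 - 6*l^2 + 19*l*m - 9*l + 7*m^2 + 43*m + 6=-6*l^2 - 31*l + 7*m^2 + m*(19*l + 97) - 14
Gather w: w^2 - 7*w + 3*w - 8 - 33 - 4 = w^2 - 4*w - 45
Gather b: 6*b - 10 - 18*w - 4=6*b - 18*w - 14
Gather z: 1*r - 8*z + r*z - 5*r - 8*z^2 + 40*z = -4*r - 8*z^2 + z*(r + 32)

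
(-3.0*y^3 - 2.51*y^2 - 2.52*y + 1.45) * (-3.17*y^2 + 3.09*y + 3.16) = 9.51*y^5 - 1.3133*y^4 - 9.2475*y^3 - 20.3149*y^2 - 3.4827*y + 4.582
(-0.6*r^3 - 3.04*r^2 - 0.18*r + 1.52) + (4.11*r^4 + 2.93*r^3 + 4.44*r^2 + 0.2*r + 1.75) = 4.11*r^4 + 2.33*r^3 + 1.4*r^2 + 0.02*r + 3.27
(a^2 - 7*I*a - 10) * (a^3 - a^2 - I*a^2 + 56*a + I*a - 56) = a^5 - a^4 - 8*I*a^4 + 39*a^3 + 8*I*a^3 - 39*a^2 - 382*I*a^2 - 560*a + 382*I*a + 560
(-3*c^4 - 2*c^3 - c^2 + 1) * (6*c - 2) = -18*c^5 - 6*c^4 - 2*c^3 + 2*c^2 + 6*c - 2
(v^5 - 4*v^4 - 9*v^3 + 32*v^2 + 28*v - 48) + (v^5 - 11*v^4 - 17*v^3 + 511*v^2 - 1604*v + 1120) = 2*v^5 - 15*v^4 - 26*v^3 + 543*v^2 - 1576*v + 1072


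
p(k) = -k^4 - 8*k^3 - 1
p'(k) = -4*k^3 - 24*k^2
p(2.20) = -109.61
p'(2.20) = -158.75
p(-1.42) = 17.84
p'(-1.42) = -36.94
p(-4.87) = 360.52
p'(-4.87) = -107.20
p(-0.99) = 5.80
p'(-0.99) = -19.64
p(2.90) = -266.84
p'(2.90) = -299.40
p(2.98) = -291.57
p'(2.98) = -318.98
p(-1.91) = 41.43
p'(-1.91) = -59.68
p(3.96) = -743.71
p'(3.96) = -624.75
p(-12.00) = -6913.00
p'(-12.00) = 3456.00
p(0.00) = -1.00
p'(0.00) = 0.00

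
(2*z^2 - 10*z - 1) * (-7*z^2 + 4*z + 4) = -14*z^4 + 78*z^3 - 25*z^2 - 44*z - 4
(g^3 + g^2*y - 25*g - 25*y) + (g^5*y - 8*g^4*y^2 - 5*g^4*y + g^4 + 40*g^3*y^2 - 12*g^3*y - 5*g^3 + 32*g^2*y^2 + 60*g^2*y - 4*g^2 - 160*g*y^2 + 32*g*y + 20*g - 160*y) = g^5*y - 8*g^4*y^2 - 5*g^4*y + g^4 + 40*g^3*y^2 - 12*g^3*y - 4*g^3 + 32*g^2*y^2 + 61*g^2*y - 4*g^2 - 160*g*y^2 + 32*g*y - 5*g - 185*y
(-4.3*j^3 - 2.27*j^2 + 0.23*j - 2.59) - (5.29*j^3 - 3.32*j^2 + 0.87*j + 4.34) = -9.59*j^3 + 1.05*j^2 - 0.64*j - 6.93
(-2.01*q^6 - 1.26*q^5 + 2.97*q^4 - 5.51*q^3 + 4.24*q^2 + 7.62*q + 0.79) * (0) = 0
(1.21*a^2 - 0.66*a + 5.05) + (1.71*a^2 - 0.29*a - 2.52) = 2.92*a^2 - 0.95*a + 2.53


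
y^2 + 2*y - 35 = (y - 5)*(y + 7)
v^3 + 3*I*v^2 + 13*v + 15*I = (v - 3*I)*(v + I)*(v + 5*I)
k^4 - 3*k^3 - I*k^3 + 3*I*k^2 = k^2*(k - 3)*(k - I)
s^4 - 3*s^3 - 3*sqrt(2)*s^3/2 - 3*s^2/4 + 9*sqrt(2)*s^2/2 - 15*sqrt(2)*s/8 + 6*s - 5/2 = (s - 5/2)*(s - 1/2)*(s - 2*sqrt(2))*(s + sqrt(2)/2)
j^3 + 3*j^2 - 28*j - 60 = (j - 5)*(j + 2)*(j + 6)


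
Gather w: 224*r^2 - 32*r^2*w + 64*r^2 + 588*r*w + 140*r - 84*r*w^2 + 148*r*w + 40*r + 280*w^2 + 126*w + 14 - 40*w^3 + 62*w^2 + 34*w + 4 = 288*r^2 + 180*r - 40*w^3 + w^2*(342 - 84*r) + w*(-32*r^2 + 736*r + 160) + 18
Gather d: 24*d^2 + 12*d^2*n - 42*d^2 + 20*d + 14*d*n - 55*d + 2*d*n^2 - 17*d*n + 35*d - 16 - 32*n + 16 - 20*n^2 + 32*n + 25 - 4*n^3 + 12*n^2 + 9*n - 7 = d^2*(12*n - 18) + d*(2*n^2 - 3*n) - 4*n^3 - 8*n^2 + 9*n + 18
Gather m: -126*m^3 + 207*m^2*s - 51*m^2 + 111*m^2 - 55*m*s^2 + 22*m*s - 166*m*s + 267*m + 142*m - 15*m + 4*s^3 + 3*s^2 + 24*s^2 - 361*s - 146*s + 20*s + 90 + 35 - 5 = -126*m^3 + m^2*(207*s + 60) + m*(-55*s^2 - 144*s + 394) + 4*s^3 + 27*s^2 - 487*s + 120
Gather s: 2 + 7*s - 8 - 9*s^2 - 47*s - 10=-9*s^2 - 40*s - 16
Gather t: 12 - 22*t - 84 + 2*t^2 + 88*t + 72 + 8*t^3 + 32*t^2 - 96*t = 8*t^3 + 34*t^2 - 30*t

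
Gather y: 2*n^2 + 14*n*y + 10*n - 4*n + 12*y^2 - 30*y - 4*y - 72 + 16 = 2*n^2 + 6*n + 12*y^2 + y*(14*n - 34) - 56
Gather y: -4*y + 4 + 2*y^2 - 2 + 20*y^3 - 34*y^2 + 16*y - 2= 20*y^3 - 32*y^2 + 12*y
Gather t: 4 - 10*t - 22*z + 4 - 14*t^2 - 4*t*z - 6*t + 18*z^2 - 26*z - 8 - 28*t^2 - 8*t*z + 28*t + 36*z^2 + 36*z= -42*t^2 + t*(12 - 12*z) + 54*z^2 - 12*z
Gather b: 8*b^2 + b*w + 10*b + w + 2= 8*b^2 + b*(w + 10) + w + 2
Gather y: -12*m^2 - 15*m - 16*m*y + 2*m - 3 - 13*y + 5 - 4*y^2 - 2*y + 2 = -12*m^2 - 13*m - 4*y^2 + y*(-16*m - 15) + 4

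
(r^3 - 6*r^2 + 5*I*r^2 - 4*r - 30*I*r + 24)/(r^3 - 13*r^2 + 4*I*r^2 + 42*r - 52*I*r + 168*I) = (r + I)/(r - 7)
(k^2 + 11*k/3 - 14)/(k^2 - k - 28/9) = 3*(k + 6)/(3*k + 4)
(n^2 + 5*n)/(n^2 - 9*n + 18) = n*(n + 5)/(n^2 - 9*n + 18)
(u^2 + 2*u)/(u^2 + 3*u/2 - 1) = 2*u/(2*u - 1)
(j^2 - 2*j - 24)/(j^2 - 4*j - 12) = (j + 4)/(j + 2)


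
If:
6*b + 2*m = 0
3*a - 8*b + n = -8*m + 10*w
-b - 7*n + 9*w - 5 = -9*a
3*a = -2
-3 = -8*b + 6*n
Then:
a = -2/3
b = -585/2276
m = 1755/2276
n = -959/1138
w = 1225/2276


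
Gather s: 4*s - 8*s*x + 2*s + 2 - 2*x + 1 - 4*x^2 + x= s*(6 - 8*x) - 4*x^2 - x + 3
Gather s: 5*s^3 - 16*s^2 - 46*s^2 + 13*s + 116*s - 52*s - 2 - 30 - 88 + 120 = 5*s^3 - 62*s^2 + 77*s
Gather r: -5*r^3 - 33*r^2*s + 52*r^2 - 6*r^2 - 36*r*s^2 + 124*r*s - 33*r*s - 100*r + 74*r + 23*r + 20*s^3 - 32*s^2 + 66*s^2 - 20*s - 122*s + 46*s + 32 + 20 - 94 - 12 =-5*r^3 + r^2*(46 - 33*s) + r*(-36*s^2 + 91*s - 3) + 20*s^3 + 34*s^2 - 96*s - 54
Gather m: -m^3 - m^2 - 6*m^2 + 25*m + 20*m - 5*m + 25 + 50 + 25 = -m^3 - 7*m^2 + 40*m + 100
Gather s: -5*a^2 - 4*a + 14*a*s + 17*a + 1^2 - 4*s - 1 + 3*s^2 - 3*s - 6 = -5*a^2 + 13*a + 3*s^2 + s*(14*a - 7) - 6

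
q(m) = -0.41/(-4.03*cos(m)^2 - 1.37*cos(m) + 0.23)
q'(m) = -0.41*(-8.06*sin(m)*cos(m) - 1.37*sin(m))/(-4.03*cos(m)^2 - 1.37*cos(m) + 0.23)^2 = (3.3046*cos(m) + 0.5617)*sin(m)/(4.03*cos(m)^2 + 1.37*cos(m) - 0.23)^2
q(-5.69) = 0.11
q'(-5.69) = 0.14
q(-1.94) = -2.05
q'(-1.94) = 14.77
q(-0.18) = 0.08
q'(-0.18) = -0.03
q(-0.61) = 0.11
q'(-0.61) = -0.14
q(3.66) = 0.25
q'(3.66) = 0.44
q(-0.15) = 0.08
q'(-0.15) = -0.02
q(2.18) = 1.34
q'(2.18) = -11.67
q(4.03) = 0.81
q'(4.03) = 4.56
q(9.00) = 0.22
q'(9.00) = -0.29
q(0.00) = 0.08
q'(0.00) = 0.00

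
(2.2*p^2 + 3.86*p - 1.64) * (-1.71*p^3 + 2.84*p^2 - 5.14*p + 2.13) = -3.762*p^5 - 0.3526*p^4 + 2.4588*p^3 - 19.812*p^2 + 16.6514*p - 3.4932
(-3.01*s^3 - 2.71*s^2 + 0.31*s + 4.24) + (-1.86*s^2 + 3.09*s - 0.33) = -3.01*s^3 - 4.57*s^2 + 3.4*s + 3.91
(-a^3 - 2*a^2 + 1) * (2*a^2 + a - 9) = -2*a^5 - 5*a^4 + 7*a^3 + 20*a^2 + a - 9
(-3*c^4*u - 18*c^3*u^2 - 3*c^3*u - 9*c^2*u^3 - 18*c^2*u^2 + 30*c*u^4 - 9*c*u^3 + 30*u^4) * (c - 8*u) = -3*c^5*u + 6*c^4*u^2 - 3*c^4*u + 135*c^3*u^3 + 6*c^3*u^2 + 102*c^2*u^4 + 135*c^2*u^3 - 240*c*u^5 + 102*c*u^4 - 240*u^5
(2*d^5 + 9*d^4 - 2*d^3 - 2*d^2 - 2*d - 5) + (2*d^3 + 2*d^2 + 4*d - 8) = 2*d^5 + 9*d^4 + 2*d - 13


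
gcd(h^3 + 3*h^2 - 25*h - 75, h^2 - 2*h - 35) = h + 5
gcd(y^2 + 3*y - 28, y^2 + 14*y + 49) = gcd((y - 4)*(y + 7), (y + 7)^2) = y + 7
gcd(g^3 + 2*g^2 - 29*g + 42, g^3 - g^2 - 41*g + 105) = g^2 + 4*g - 21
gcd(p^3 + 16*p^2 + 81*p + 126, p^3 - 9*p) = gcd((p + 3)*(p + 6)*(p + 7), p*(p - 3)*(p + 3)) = p + 3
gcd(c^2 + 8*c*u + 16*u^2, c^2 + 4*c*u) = c + 4*u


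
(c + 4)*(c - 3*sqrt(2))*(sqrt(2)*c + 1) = sqrt(2)*c^3 - 5*c^2 + 4*sqrt(2)*c^2 - 20*c - 3*sqrt(2)*c - 12*sqrt(2)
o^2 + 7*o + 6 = (o + 1)*(o + 6)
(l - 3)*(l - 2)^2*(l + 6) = l^4 - l^3 - 26*l^2 + 84*l - 72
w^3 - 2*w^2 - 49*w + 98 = (w - 7)*(w - 2)*(w + 7)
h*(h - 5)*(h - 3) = h^3 - 8*h^2 + 15*h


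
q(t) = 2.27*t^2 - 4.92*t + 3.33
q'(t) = 4.54*t - 4.92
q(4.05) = 20.64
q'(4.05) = 13.47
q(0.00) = 3.33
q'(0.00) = -4.92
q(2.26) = 3.81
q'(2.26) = 5.34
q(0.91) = 0.73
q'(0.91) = -0.79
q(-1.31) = 13.67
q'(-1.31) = -10.87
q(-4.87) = 81.13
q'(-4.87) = -27.03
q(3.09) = 9.80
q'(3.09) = 9.11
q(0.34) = 1.92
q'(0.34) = -3.38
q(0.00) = 3.33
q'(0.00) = -4.92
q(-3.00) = 38.52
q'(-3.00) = -18.54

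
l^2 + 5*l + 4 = (l + 1)*(l + 4)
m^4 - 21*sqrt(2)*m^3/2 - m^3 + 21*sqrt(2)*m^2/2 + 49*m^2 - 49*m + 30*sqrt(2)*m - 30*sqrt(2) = (m - 1)*(m - 6*sqrt(2))*(m - 5*sqrt(2))*(m + sqrt(2)/2)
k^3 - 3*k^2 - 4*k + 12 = (k - 3)*(k - 2)*(k + 2)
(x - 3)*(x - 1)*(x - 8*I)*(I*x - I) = I*x^4 + 8*x^3 - 5*I*x^3 - 40*x^2 + 7*I*x^2 + 56*x - 3*I*x - 24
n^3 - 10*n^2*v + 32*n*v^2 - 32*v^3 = (n - 4*v)^2*(n - 2*v)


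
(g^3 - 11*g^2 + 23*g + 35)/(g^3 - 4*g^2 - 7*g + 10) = (g^2 - 6*g - 7)/(g^2 + g - 2)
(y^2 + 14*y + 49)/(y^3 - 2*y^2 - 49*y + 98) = (y + 7)/(y^2 - 9*y + 14)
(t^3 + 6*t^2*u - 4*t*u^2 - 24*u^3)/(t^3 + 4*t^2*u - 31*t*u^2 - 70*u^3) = (t^2 + 4*t*u - 12*u^2)/(t^2 + 2*t*u - 35*u^2)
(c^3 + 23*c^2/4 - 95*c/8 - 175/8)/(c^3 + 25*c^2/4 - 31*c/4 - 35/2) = (c - 5/2)/(c - 2)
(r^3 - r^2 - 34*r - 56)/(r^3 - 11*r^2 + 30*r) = (r^3 - r^2 - 34*r - 56)/(r*(r^2 - 11*r + 30))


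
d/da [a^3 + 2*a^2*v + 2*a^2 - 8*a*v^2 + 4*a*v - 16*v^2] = 3*a^2 + 4*a*v + 4*a - 8*v^2 + 4*v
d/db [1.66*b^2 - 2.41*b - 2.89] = 3.32*b - 2.41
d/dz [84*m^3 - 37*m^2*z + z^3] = -37*m^2 + 3*z^2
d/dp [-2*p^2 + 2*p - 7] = 2 - 4*p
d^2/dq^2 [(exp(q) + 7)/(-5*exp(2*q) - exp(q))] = (-25*exp(3*q) - 695*exp(2*q) - 105*exp(q) - 7)*exp(-q)/(125*exp(3*q) + 75*exp(2*q) + 15*exp(q) + 1)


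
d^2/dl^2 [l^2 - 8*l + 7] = 2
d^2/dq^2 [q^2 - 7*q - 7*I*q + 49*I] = 2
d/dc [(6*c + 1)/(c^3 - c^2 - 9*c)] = (-6*c*(-c^2 + c + 9) + (6*c + 1)*(-3*c^2 + 2*c + 9))/(c^2*(-c^2 + c + 9)^2)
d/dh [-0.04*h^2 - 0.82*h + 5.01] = -0.08*h - 0.82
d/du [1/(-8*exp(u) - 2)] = 2*exp(u)/(4*exp(u) + 1)^2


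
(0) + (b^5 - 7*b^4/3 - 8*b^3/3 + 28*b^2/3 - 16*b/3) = b^5 - 7*b^4/3 - 8*b^3/3 + 28*b^2/3 - 16*b/3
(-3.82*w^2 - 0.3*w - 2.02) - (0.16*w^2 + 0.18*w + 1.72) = -3.98*w^2 - 0.48*w - 3.74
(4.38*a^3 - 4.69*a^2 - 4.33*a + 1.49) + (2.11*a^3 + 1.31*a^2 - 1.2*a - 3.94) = 6.49*a^3 - 3.38*a^2 - 5.53*a - 2.45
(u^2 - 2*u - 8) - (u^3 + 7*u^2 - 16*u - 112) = -u^3 - 6*u^2 + 14*u + 104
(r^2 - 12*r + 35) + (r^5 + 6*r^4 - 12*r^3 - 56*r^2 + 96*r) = r^5 + 6*r^4 - 12*r^3 - 55*r^2 + 84*r + 35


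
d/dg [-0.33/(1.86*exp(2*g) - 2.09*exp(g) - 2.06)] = (1.2276*exp(g) - 0.6897)*exp(g)/(-1.86*exp(2*g) + 2.09*exp(g) + 2.06)^2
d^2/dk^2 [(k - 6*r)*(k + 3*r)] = 2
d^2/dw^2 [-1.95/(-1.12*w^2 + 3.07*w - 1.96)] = (-4.89216*w^2 + 13.40976*w + 1.95*(2.24*w - 3.07)*(4.48*w - 6.14) - 8.56128)/(1.12*w^2 - 3.07*w + 1.96)^3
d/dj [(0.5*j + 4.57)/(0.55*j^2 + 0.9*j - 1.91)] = (0.275*j^2 + 0.45*j - (0.5*j + 4.57)*(1.1*j + 0.9) - 0.955)/(0.55*j^2 + 0.9*j - 1.91)^2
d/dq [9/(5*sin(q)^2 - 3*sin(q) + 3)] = 9*(3 - 10*sin(q))*cos(q)/(5*sin(q)^2 - 3*sin(q) + 3)^2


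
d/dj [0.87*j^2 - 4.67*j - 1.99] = 1.74*j - 4.67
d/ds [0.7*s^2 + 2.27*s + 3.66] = 1.4*s + 2.27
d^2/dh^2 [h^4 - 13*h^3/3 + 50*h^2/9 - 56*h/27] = 12*h^2 - 26*h + 100/9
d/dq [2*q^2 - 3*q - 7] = 4*q - 3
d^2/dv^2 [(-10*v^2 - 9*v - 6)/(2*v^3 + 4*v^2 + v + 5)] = 2*(-40*v^6 - 108*v^5 - 300*v^4 + 230*v^3 + 816*v^2 + 648*v - 91)/(8*v^9 + 48*v^8 + 108*v^7 + 172*v^6 + 294*v^5 + 312*v^4 + 271*v^3 + 315*v^2 + 75*v + 125)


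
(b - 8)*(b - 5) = b^2 - 13*b + 40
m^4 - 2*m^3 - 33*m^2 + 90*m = m*(m - 5)*(m - 3)*(m + 6)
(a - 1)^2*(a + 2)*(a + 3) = a^4 + 3*a^3 - 3*a^2 - 7*a + 6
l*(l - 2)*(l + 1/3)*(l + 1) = l^4 - 2*l^3/3 - 7*l^2/3 - 2*l/3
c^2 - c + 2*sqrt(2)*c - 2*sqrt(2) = (c - 1)*(c + 2*sqrt(2))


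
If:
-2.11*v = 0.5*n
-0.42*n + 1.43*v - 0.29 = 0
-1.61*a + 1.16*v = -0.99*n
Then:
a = -0.17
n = -0.38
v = 0.09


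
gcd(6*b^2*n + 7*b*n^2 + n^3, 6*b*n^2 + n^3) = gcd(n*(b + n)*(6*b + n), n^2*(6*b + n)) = 6*b*n + n^2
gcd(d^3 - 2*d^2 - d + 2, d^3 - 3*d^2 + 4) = d^2 - d - 2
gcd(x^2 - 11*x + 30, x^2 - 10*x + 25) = x - 5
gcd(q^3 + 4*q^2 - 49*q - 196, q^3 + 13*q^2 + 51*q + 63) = q + 7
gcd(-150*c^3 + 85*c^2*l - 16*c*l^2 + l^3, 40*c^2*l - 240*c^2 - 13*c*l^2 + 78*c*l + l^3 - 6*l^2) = 5*c - l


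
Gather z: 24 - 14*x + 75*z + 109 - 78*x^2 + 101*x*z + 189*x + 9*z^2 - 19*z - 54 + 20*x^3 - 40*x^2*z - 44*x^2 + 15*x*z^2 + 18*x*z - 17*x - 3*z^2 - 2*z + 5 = 20*x^3 - 122*x^2 + 158*x + z^2*(15*x + 6) + z*(-40*x^2 + 119*x + 54) + 84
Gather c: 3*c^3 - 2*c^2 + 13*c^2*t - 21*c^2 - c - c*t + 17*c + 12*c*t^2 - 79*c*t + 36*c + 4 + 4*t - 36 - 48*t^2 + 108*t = 3*c^3 + c^2*(13*t - 23) + c*(12*t^2 - 80*t + 52) - 48*t^2 + 112*t - 32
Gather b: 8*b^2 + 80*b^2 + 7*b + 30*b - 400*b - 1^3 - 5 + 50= 88*b^2 - 363*b + 44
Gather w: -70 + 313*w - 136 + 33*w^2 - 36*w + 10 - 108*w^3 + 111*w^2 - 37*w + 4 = -108*w^3 + 144*w^2 + 240*w - 192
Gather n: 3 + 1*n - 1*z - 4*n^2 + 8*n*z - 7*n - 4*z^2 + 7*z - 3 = -4*n^2 + n*(8*z - 6) - 4*z^2 + 6*z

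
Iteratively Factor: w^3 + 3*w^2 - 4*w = (w - 1)*(w^2 + 4*w) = w*(w - 1)*(w + 4)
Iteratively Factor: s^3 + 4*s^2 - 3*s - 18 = (s - 2)*(s^2 + 6*s + 9) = (s - 2)*(s + 3)*(s + 3)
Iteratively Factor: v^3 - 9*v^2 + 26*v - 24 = (v - 2)*(v^2 - 7*v + 12) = (v - 4)*(v - 2)*(v - 3)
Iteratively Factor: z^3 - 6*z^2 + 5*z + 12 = (z - 4)*(z^2 - 2*z - 3) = (z - 4)*(z - 3)*(z + 1)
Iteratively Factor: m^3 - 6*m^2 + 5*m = (m)*(m^2 - 6*m + 5) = m*(m - 5)*(m - 1)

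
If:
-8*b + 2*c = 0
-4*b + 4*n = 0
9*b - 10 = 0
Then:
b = 10/9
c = 40/9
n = 10/9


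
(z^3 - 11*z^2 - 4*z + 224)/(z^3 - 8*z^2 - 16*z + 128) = (z - 7)/(z - 4)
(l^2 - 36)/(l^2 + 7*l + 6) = (l - 6)/(l + 1)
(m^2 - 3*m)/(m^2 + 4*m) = (m - 3)/(m + 4)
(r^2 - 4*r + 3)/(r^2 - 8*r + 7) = (r - 3)/(r - 7)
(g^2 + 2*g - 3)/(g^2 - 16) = (g^2 + 2*g - 3)/(g^2 - 16)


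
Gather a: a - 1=a - 1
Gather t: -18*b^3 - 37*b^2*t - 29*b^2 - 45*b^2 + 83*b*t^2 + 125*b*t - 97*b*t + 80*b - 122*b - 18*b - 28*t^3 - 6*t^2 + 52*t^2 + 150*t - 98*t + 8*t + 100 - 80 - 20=-18*b^3 - 74*b^2 - 60*b - 28*t^3 + t^2*(83*b + 46) + t*(-37*b^2 + 28*b + 60)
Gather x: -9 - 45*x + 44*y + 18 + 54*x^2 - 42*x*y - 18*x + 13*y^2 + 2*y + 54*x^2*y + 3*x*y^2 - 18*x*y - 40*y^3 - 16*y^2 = x^2*(54*y + 54) + x*(3*y^2 - 60*y - 63) - 40*y^3 - 3*y^2 + 46*y + 9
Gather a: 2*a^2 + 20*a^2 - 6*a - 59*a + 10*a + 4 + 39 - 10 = 22*a^2 - 55*a + 33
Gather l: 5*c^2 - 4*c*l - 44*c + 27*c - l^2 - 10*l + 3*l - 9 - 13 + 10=5*c^2 - 17*c - l^2 + l*(-4*c - 7) - 12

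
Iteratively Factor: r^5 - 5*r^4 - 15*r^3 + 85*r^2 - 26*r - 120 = (r + 4)*(r^4 - 9*r^3 + 21*r^2 + r - 30) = (r - 3)*(r + 4)*(r^3 - 6*r^2 + 3*r + 10) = (r - 5)*(r - 3)*(r + 4)*(r^2 - r - 2) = (r - 5)*(r - 3)*(r - 2)*(r + 4)*(r + 1)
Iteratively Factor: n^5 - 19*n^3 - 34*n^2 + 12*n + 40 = (n - 5)*(n^4 + 5*n^3 + 6*n^2 - 4*n - 8) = (n - 5)*(n - 1)*(n^3 + 6*n^2 + 12*n + 8) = (n - 5)*(n - 1)*(n + 2)*(n^2 + 4*n + 4) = (n - 5)*(n - 1)*(n + 2)^2*(n + 2)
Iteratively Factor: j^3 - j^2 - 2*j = (j + 1)*(j^2 - 2*j) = (j - 2)*(j + 1)*(j)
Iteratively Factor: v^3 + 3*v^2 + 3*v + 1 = (v + 1)*(v^2 + 2*v + 1) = (v + 1)^2*(v + 1)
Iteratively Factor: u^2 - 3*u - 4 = (u + 1)*(u - 4)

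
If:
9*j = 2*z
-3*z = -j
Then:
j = 0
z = 0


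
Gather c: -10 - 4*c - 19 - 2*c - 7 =-6*c - 36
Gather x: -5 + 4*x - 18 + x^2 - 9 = x^2 + 4*x - 32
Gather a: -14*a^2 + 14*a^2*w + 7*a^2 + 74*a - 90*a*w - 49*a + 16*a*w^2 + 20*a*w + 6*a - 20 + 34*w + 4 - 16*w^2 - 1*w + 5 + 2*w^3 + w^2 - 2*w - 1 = a^2*(14*w - 7) + a*(16*w^2 - 70*w + 31) + 2*w^3 - 15*w^2 + 31*w - 12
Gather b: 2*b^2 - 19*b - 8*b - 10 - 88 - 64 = 2*b^2 - 27*b - 162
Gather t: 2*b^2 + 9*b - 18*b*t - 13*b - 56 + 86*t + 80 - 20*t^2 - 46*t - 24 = 2*b^2 - 4*b - 20*t^2 + t*(40 - 18*b)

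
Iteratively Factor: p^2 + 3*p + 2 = (p + 1)*(p + 2)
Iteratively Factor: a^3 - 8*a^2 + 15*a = (a - 5)*(a^2 - 3*a) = (a - 5)*(a - 3)*(a)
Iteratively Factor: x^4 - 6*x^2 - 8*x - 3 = (x - 3)*(x^3 + 3*x^2 + 3*x + 1) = (x - 3)*(x + 1)*(x^2 + 2*x + 1) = (x - 3)*(x + 1)^2*(x + 1)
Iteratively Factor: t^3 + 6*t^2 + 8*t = (t + 2)*(t^2 + 4*t) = (t + 2)*(t + 4)*(t)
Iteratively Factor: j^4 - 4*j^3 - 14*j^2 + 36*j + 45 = (j + 3)*(j^3 - 7*j^2 + 7*j + 15) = (j - 3)*(j + 3)*(j^2 - 4*j - 5) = (j - 3)*(j + 1)*(j + 3)*(j - 5)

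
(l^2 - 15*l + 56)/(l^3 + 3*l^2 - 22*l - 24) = (l^2 - 15*l + 56)/(l^3 + 3*l^2 - 22*l - 24)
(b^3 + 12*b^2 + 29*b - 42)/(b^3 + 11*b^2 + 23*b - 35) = (b + 6)/(b + 5)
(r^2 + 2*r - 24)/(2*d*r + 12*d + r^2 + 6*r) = (r - 4)/(2*d + r)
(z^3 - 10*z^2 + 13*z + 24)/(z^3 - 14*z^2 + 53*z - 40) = (z^2 - 2*z - 3)/(z^2 - 6*z + 5)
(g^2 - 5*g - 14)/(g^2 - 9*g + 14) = (g + 2)/(g - 2)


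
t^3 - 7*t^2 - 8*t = t*(t - 8)*(t + 1)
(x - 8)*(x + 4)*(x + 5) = x^3 + x^2 - 52*x - 160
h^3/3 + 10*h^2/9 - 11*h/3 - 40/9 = (h/3 + 1/3)*(h - 8/3)*(h + 5)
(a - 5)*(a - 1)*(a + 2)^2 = a^4 - 2*a^3 - 15*a^2 - 4*a + 20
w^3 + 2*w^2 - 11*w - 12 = (w - 3)*(w + 1)*(w + 4)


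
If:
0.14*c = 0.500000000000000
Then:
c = 3.57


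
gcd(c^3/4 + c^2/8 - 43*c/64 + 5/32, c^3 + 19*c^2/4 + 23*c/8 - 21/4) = c + 2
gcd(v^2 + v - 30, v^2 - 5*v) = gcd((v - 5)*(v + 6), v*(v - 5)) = v - 5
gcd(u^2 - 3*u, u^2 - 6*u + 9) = u - 3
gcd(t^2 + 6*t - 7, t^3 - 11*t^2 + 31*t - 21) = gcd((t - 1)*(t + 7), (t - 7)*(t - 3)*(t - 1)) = t - 1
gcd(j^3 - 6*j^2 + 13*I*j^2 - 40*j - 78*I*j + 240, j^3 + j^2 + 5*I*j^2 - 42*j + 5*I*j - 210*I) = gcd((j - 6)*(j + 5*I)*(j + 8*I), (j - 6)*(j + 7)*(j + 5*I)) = j^2 + j*(-6 + 5*I) - 30*I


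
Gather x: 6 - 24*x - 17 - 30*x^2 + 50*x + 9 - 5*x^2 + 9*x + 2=-35*x^2 + 35*x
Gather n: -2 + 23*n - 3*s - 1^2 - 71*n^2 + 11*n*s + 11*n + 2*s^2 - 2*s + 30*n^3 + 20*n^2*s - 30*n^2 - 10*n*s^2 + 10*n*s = 30*n^3 + n^2*(20*s - 101) + n*(-10*s^2 + 21*s + 34) + 2*s^2 - 5*s - 3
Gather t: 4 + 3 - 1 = 6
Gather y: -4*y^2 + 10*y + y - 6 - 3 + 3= -4*y^2 + 11*y - 6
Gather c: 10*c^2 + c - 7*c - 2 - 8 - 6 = 10*c^2 - 6*c - 16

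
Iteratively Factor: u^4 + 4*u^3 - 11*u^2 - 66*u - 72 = (u - 4)*(u^3 + 8*u^2 + 21*u + 18) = (u - 4)*(u + 2)*(u^2 + 6*u + 9) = (u - 4)*(u + 2)*(u + 3)*(u + 3)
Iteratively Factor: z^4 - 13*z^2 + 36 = (z - 2)*(z^3 + 2*z^2 - 9*z - 18) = (z - 3)*(z - 2)*(z^2 + 5*z + 6) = (z - 3)*(z - 2)*(z + 3)*(z + 2)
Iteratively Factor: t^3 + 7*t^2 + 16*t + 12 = (t + 3)*(t^2 + 4*t + 4) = (t + 2)*(t + 3)*(t + 2)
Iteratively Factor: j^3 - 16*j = (j + 4)*(j^2 - 4*j) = j*(j + 4)*(j - 4)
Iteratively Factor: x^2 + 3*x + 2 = (x + 2)*(x + 1)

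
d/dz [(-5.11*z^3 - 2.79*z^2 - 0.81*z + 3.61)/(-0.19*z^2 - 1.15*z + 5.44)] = (0.9709*z^4 + 11.753*z^3 - 80.3406*z^2 - 28.9834*z - 0.254900000000001)/(0.0361*z^4 + 0.437*z^3 - 0.7447*z^2 - 12.512*z + 29.5936)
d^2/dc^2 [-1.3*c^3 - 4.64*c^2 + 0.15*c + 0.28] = -7.8*c - 9.28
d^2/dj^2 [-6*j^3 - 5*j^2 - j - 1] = -36*j - 10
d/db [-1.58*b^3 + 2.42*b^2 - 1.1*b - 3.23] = -4.74*b^2 + 4.84*b - 1.1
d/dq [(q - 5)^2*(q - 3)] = (q - 5)*(3*q - 11)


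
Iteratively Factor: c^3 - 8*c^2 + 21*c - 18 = (c - 2)*(c^2 - 6*c + 9) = (c - 3)*(c - 2)*(c - 3)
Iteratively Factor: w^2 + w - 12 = (w + 4)*(w - 3)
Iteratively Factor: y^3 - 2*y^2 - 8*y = (y - 4)*(y^2 + 2*y) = (y - 4)*(y + 2)*(y)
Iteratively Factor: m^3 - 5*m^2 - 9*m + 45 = (m + 3)*(m^2 - 8*m + 15) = (m - 5)*(m + 3)*(m - 3)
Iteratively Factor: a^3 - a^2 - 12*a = (a + 3)*(a^2 - 4*a) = a*(a + 3)*(a - 4)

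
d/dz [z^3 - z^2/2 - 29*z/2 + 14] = 3*z^2 - z - 29/2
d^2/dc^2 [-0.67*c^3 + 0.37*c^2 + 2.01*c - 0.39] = 0.74 - 4.02*c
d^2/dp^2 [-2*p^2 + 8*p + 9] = -4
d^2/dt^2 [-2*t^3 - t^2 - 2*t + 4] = -12*t - 2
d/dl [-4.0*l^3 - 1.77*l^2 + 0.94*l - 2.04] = -12.0*l^2 - 3.54*l + 0.94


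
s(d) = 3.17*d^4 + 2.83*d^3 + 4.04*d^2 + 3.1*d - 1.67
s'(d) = 12.68*d^3 + 8.49*d^2 + 8.08*d + 3.1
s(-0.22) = -2.18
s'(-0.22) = 1.60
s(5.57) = 3681.25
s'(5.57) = 2502.72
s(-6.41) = 4750.80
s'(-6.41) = -3039.45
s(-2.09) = 44.15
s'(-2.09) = -92.46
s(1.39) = 29.88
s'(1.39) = 64.79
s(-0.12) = -1.99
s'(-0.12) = 2.23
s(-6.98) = 6735.69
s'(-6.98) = -3951.73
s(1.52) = 39.24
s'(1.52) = 79.53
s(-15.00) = 151790.83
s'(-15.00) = -41002.85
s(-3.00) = 205.75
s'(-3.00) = -287.09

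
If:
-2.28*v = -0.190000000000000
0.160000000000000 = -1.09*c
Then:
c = -0.15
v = 0.08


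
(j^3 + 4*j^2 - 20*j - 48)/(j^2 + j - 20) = (j^2 + 8*j + 12)/(j + 5)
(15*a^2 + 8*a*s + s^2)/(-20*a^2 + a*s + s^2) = (3*a + s)/(-4*a + s)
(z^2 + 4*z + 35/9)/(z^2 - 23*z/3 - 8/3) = (9*z^2 + 36*z + 35)/(3*(3*z^2 - 23*z - 8))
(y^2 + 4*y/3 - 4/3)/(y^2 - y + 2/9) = 3*(y + 2)/(3*y - 1)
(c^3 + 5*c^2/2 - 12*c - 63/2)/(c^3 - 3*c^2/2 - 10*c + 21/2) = (c + 3)/(c - 1)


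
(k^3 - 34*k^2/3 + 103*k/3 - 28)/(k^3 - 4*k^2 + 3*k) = (3*k^2 - 25*k + 28)/(3*k*(k - 1))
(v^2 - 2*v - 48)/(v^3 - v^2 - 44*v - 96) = (v + 6)/(v^2 + 7*v + 12)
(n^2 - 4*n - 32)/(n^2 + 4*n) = (n - 8)/n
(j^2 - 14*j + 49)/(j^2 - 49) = (j - 7)/(j + 7)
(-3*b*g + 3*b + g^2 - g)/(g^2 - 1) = (-3*b + g)/(g + 1)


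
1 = 1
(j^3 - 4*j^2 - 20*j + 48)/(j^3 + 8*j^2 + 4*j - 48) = (j - 6)/(j + 6)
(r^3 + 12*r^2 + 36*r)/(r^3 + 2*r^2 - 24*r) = (r + 6)/(r - 4)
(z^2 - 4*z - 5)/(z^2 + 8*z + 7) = (z - 5)/(z + 7)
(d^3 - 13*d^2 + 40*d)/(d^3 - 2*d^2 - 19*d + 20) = d*(d - 8)/(d^2 + 3*d - 4)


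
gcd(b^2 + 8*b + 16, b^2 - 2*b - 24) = b + 4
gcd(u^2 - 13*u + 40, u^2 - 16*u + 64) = u - 8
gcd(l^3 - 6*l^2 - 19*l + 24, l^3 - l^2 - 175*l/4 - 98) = l - 8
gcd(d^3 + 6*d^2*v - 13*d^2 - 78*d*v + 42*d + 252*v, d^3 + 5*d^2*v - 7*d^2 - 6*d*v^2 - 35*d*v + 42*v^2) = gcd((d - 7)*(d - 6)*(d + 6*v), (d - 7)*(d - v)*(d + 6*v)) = d^2 + 6*d*v - 7*d - 42*v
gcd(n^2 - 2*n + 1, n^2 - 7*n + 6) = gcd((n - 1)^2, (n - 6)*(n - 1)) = n - 1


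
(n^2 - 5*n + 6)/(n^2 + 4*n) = (n^2 - 5*n + 6)/(n*(n + 4))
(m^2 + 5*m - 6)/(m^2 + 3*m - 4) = (m + 6)/(m + 4)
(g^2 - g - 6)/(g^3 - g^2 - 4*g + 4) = (g - 3)/(g^2 - 3*g + 2)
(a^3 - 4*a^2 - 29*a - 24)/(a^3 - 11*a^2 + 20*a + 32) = (a + 3)/(a - 4)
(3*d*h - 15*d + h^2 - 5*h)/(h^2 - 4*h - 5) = (3*d + h)/(h + 1)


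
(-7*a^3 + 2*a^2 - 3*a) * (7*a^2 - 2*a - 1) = -49*a^5 + 28*a^4 - 18*a^3 + 4*a^2 + 3*a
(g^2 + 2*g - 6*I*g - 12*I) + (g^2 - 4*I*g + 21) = 2*g^2 + 2*g - 10*I*g + 21 - 12*I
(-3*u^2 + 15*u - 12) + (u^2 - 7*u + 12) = -2*u^2 + 8*u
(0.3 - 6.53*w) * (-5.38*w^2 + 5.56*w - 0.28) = 35.1314*w^3 - 37.9208*w^2 + 3.4964*w - 0.084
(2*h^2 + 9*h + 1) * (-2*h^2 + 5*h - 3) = -4*h^4 - 8*h^3 + 37*h^2 - 22*h - 3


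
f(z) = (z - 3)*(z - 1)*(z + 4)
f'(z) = (z - 3)*(z - 1) + (z - 3)*(z + 4) + (z - 1)*(z + 4)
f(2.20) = -5.95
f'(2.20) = 1.52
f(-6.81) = -215.29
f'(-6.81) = 126.13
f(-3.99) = 0.35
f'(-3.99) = 34.76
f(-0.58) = 19.34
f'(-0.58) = -11.99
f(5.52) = 108.44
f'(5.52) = 78.41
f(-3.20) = 20.83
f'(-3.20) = 17.72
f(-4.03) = -1.06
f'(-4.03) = 35.72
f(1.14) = -1.34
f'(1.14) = -9.10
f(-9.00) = -600.00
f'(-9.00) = 230.00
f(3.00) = 0.00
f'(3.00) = 14.00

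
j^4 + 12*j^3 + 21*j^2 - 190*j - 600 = (j - 4)*(j + 5)^2*(j + 6)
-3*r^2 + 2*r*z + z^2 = (-r + z)*(3*r + z)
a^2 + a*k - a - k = (a - 1)*(a + k)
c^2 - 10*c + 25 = (c - 5)^2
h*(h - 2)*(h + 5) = h^3 + 3*h^2 - 10*h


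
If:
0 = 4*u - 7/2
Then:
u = 7/8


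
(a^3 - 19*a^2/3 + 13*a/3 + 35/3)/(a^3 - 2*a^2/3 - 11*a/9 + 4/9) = 3*(3*a^2 - 22*a + 35)/(9*a^2 - 15*a + 4)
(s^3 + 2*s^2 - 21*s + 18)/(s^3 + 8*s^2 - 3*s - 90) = (s - 1)/(s + 5)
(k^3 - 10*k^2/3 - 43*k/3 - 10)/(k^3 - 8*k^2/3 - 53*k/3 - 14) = (3*k + 5)/(3*k + 7)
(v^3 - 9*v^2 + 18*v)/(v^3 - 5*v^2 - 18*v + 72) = v/(v + 4)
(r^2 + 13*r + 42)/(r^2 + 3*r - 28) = (r + 6)/(r - 4)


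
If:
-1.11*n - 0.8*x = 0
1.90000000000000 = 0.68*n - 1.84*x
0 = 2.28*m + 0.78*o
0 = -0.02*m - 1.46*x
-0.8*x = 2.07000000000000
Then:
No Solution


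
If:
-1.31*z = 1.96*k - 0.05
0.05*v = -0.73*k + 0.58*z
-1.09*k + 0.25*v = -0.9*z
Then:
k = 0.01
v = -0.00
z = 0.02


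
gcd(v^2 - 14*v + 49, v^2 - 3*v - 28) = v - 7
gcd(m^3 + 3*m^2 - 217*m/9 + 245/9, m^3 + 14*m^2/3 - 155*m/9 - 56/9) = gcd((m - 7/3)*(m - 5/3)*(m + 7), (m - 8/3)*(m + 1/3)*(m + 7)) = m + 7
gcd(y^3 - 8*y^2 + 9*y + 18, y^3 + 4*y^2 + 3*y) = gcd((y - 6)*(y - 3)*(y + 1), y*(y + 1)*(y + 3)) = y + 1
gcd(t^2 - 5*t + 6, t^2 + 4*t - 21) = t - 3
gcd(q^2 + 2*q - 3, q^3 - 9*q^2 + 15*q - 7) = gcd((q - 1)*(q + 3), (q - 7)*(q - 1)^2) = q - 1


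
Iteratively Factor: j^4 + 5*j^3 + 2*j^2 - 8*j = (j - 1)*(j^3 + 6*j^2 + 8*j) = j*(j - 1)*(j^2 + 6*j + 8) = j*(j - 1)*(j + 4)*(j + 2)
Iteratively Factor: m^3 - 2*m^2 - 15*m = (m - 5)*(m^2 + 3*m) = m*(m - 5)*(m + 3)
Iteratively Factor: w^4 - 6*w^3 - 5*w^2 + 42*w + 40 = (w - 5)*(w^3 - w^2 - 10*w - 8) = (w - 5)*(w + 2)*(w^2 - 3*w - 4) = (w - 5)*(w - 4)*(w + 2)*(w + 1)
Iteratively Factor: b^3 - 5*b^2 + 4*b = (b - 4)*(b^2 - b) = b*(b - 4)*(b - 1)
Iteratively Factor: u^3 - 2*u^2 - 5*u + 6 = (u - 3)*(u^2 + u - 2) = (u - 3)*(u + 2)*(u - 1)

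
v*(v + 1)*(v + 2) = v^3 + 3*v^2 + 2*v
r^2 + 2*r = r*(r + 2)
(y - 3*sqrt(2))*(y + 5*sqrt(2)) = y^2 + 2*sqrt(2)*y - 30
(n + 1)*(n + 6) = n^2 + 7*n + 6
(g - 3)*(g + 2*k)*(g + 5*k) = g^3 + 7*g^2*k - 3*g^2 + 10*g*k^2 - 21*g*k - 30*k^2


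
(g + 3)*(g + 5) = g^2 + 8*g + 15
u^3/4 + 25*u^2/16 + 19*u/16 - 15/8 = (u/4 + 1/2)*(u - 3/4)*(u + 5)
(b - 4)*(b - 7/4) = b^2 - 23*b/4 + 7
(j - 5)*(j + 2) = j^2 - 3*j - 10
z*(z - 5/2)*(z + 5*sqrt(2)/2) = z^3 - 5*z^2/2 + 5*sqrt(2)*z^2/2 - 25*sqrt(2)*z/4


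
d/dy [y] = 1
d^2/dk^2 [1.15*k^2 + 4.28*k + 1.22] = 2.30000000000000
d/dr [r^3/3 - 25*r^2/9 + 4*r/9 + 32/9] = r^2 - 50*r/9 + 4/9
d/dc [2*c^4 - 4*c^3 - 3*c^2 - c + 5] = 8*c^3 - 12*c^2 - 6*c - 1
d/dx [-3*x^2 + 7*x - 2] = 7 - 6*x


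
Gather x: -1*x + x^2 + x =x^2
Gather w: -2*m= -2*m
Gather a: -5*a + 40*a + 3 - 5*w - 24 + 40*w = 35*a + 35*w - 21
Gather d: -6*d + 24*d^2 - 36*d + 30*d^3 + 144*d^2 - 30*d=30*d^3 + 168*d^2 - 72*d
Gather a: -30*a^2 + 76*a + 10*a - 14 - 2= -30*a^2 + 86*a - 16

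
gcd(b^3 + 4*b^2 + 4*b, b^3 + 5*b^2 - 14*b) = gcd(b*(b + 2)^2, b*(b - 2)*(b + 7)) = b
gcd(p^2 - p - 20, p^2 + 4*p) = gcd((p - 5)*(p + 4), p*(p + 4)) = p + 4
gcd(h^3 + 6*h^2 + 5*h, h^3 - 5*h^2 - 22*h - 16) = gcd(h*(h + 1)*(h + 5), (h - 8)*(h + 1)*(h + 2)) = h + 1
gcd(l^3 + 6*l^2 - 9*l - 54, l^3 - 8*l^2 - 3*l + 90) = l + 3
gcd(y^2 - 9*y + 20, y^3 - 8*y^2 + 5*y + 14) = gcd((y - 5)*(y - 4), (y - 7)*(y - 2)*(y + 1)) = 1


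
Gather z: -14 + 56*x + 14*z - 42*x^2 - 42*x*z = -42*x^2 + 56*x + z*(14 - 42*x) - 14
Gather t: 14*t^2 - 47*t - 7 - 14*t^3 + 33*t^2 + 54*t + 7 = -14*t^3 + 47*t^2 + 7*t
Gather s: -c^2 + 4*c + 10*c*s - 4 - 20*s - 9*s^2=-c^2 + 4*c - 9*s^2 + s*(10*c - 20) - 4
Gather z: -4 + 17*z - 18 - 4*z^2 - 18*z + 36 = -4*z^2 - z + 14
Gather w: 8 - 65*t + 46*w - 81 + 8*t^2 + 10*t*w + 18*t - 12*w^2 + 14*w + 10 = 8*t^2 - 47*t - 12*w^2 + w*(10*t + 60) - 63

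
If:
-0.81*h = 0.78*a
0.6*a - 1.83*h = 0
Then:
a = 0.00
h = 0.00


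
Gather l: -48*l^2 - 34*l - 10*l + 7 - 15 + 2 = -48*l^2 - 44*l - 6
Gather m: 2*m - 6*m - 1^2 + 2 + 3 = 4 - 4*m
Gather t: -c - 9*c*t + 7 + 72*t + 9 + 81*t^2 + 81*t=-c + 81*t^2 + t*(153 - 9*c) + 16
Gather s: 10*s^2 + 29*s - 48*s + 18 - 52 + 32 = 10*s^2 - 19*s - 2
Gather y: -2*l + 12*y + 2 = -2*l + 12*y + 2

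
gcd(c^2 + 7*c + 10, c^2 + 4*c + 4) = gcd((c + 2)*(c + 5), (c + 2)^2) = c + 2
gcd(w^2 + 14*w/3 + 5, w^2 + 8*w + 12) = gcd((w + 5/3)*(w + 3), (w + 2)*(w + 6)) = 1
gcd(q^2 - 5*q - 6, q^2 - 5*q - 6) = q^2 - 5*q - 6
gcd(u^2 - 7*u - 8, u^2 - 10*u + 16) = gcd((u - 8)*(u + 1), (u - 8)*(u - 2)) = u - 8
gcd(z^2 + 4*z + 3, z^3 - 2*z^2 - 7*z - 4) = z + 1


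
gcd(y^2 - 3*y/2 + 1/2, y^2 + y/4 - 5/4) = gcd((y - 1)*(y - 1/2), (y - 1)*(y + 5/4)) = y - 1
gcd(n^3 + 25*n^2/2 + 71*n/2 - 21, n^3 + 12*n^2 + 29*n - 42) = n^2 + 13*n + 42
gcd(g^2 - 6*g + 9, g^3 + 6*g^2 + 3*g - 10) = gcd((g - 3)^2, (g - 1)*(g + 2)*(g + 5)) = 1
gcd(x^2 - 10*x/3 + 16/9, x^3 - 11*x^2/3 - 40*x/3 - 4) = 1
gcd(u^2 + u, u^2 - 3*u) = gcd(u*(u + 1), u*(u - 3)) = u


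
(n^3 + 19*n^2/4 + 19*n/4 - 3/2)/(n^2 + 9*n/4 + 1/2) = (4*n^2 + 11*n - 3)/(4*n + 1)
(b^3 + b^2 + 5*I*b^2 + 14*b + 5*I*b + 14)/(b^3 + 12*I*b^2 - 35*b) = (b^2 + b*(1 - 2*I) - 2*I)/(b*(b + 5*I))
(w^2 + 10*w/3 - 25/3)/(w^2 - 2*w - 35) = (w - 5/3)/(w - 7)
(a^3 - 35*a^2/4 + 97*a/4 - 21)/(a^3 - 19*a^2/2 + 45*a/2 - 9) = (4*a^2 - 23*a + 28)/(2*(2*a^2 - 13*a + 6))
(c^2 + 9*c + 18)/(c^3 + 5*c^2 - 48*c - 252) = (c + 3)/(c^2 - c - 42)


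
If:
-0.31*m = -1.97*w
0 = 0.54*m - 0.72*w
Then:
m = 0.00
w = 0.00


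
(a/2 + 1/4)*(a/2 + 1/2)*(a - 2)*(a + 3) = a^4/4 + 5*a^3/8 - a^2 - 17*a/8 - 3/4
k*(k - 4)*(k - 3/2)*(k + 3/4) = k^4 - 19*k^3/4 + 15*k^2/8 + 9*k/2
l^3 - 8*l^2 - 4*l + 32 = (l - 8)*(l - 2)*(l + 2)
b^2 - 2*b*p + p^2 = (b - p)^2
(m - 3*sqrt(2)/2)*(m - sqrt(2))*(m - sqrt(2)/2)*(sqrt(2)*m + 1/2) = sqrt(2)*m^4 - 11*m^3/2 + 4*sqrt(2)*m^2 - m/4 - 3*sqrt(2)/4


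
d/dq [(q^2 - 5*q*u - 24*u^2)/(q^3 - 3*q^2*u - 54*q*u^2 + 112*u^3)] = (-q^2 - 6*q*u - 29*u^2)/(q^4 + 10*q^3*u - 3*q^2*u^2 - 140*q*u^3 + 196*u^4)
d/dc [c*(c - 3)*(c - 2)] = 3*c^2 - 10*c + 6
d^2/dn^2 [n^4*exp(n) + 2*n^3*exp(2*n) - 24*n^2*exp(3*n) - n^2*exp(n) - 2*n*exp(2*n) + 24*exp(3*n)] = (n^4 + 8*n^3*exp(n) + 8*n^3 - 216*n^2*exp(2*n) + 24*n^2*exp(n) + 11*n^2 - 288*n*exp(2*n) + 4*n*exp(n) - 4*n + 168*exp(2*n) - 8*exp(n) - 2)*exp(n)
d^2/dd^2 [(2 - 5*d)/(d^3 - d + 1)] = 2*(-(5*d - 2)*(3*d^2 - 1)^2 + (15*d^2 + 3*d*(5*d - 2) - 5)*(d^3 - d + 1))/(d^3 - d + 1)^3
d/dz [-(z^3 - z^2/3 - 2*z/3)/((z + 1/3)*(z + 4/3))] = 3*(-27*z^4 - 90*z^3 - 39*z^2 + 8*z + 8)/(81*z^4 + 270*z^3 + 297*z^2 + 120*z + 16)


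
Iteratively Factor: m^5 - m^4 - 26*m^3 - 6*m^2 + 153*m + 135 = (m + 3)*(m^4 - 4*m^3 - 14*m^2 + 36*m + 45) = (m - 3)*(m + 3)*(m^3 - m^2 - 17*m - 15) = (m - 5)*(m - 3)*(m + 3)*(m^2 + 4*m + 3) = (m - 5)*(m - 3)*(m + 3)^2*(m + 1)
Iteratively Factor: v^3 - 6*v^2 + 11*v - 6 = (v - 1)*(v^2 - 5*v + 6) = (v - 3)*(v - 1)*(v - 2)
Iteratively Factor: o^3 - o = (o)*(o^2 - 1) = o*(o - 1)*(o + 1)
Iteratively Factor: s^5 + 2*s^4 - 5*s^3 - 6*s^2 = (s + 1)*(s^4 + s^3 - 6*s^2) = s*(s + 1)*(s^3 + s^2 - 6*s) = s*(s - 2)*(s + 1)*(s^2 + 3*s) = s*(s - 2)*(s + 1)*(s + 3)*(s)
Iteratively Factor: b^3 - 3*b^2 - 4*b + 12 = (b - 2)*(b^2 - b - 6) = (b - 2)*(b + 2)*(b - 3)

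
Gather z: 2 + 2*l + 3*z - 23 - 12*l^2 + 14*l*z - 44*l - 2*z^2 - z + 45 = -12*l^2 - 42*l - 2*z^2 + z*(14*l + 2) + 24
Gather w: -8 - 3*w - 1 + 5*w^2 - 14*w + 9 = 5*w^2 - 17*w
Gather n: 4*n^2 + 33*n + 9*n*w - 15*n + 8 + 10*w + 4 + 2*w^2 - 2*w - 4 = 4*n^2 + n*(9*w + 18) + 2*w^2 + 8*w + 8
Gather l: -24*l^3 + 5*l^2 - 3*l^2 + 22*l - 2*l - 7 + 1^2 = -24*l^3 + 2*l^2 + 20*l - 6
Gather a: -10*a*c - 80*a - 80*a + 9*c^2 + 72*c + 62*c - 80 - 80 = a*(-10*c - 160) + 9*c^2 + 134*c - 160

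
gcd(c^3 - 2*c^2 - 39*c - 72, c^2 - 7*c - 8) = c - 8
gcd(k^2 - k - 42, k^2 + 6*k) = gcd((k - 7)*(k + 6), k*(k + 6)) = k + 6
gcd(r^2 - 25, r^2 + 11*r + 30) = r + 5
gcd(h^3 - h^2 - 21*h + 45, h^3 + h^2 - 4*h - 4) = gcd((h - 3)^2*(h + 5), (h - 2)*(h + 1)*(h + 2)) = 1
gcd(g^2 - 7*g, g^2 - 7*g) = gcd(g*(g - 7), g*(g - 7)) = g^2 - 7*g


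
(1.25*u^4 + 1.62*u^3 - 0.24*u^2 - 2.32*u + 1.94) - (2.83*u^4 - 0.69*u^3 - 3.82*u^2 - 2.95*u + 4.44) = -1.58*u^4 + 2.31*u^3 + 3.58*u^2 + 0.63*u - 2.5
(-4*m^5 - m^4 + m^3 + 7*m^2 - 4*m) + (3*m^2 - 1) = -4*m^5 - m^4 + m^3 + 10*m^2 - 4*m - 1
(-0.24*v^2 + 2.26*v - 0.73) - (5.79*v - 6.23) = -0.24*v^2 - 3.53*v + 5.5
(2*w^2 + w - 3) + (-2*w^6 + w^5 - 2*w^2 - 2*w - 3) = -2*w^6 + w^5 - w - 6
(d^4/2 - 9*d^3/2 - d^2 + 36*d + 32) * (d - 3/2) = d^5/2 - 21*d^4/4 + 23*d^3/4 + 75*d^2/2 - 22*d - 48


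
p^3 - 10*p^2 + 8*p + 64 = (p - 8)*(p - 4)*(p + 2)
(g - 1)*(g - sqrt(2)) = g^2 - sqrt(2)*g - g + sqrt(2)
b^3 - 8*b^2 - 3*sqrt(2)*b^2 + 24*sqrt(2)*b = b*(b - 8)*(b - 3*sqrt(2))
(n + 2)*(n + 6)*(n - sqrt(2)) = n^3 - sqrt(2)*n^2 + 8*n^2 - 8*sqrt(2)*n + 12*n - 12*sqrt(2)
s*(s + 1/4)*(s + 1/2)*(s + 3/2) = s^4 + 9*s^3/4 + 5*s^2/4 + 3*s/16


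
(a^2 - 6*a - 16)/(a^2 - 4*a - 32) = (a + 2)/(a + 4)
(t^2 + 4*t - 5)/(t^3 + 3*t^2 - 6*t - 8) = (t^2 + 4*t - 5)/(t^3 + 3*t^2 - 6*t - 8)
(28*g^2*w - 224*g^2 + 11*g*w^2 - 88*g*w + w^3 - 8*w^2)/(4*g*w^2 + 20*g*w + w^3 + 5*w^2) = (7*g*w - 56*g + w^2 - 8*w)/(w*(w + 5))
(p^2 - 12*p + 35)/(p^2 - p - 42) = (p - 5)/(p + 6)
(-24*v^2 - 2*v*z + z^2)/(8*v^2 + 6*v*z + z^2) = (-6*v + z)/(2*v + z)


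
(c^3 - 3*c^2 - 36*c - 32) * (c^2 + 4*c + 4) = c^5 + c^4 - 44*c^3 - 188*c^2 - 272*c - 128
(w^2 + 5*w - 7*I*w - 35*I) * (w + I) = w^3 + 5*w^2 - 6*I*w^2 + 7*w - 30*I*w + 35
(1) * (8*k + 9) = 8*k + 9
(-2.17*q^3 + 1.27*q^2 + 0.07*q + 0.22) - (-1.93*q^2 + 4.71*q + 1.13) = -2.17*q^3 + 3.2*q^2 - 4.64*q - 0.91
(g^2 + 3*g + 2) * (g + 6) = g^3 + 9*g^2 + 20*g + 12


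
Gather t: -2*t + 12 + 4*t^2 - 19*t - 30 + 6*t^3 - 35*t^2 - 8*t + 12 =6*t^3 - 31*t^2 - 29*t - 6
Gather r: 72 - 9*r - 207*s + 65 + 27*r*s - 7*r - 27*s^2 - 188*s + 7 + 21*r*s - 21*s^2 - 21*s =r*(48*s - 16) - 48*s^2 - 416*s + 144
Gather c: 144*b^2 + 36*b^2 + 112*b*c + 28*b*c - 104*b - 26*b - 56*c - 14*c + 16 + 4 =180*b^2 - 130*b + c*(140*b - 70) + 20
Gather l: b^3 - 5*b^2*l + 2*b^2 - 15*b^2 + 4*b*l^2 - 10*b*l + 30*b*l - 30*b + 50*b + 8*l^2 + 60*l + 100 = b^3 - 13*b^2 + 20*b + l^2*(4*b + 8) + l*(-5*b^2 + 20*b + 60) + 100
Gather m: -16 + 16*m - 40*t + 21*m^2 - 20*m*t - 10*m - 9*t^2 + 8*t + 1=21*m^2 + m*(6 - 20*t) - 9*t^2 - 32*t - 15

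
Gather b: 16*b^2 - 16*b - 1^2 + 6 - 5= 16*b^2 - 16*b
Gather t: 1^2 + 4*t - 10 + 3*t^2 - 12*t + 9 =3*t^2 - 8*t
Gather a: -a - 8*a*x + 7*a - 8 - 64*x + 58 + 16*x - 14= a*(6 - 8*x) - 48*x + 36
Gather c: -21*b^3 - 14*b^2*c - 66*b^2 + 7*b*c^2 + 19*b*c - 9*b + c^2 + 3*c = -21*b^3 - 66*b^2 - 9*b + c^2*(7*b + 1) + c*(-14*b^2 + 19*b + 3)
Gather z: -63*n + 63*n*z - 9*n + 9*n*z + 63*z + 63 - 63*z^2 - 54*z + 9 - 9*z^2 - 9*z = 72*n*z - 72*n - 72*z^2 + 72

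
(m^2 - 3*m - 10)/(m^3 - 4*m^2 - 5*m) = (m + 2)/(m*(m + 1))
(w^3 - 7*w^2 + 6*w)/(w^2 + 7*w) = (w^2 - 7*w + 6)/(w + 7)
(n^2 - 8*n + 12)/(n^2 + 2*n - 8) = (n - 6)/(n + 4)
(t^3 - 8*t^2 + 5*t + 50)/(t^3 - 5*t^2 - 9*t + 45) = (t^2 - 3*t - 10)/(t^2 - 9)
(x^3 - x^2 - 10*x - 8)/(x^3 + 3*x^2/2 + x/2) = 2*(x^2 - 2*x - 8)/(x*(2*x + 1))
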